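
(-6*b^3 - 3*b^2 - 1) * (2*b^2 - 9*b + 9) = -12*b^5 + 48*b^4 - 27*b^3 - 29*b^2 + 9*b - 9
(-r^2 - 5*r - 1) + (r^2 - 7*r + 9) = 8 - 12*r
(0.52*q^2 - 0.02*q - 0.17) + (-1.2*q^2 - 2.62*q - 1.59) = -0.68*q^2 - 2.64*q - 1.76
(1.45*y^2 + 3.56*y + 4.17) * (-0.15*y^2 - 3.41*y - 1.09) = -0.2175*y^4 - 5.4785*y^3 - 14.3456*y^2 - 18.1001*y - 4.5453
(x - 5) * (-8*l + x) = -8*l*x + 40*l + x^2 - 5*x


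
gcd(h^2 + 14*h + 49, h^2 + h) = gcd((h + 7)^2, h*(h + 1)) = 1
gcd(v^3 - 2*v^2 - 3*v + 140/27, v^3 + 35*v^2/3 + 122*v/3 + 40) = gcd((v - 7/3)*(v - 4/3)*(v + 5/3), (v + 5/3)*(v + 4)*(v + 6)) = v + 5/3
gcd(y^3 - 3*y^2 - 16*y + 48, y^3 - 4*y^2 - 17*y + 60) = y^2 + y - 12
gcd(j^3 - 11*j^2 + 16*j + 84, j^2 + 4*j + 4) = j + 2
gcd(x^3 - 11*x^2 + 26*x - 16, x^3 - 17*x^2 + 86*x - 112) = x^2 - 10*x + 16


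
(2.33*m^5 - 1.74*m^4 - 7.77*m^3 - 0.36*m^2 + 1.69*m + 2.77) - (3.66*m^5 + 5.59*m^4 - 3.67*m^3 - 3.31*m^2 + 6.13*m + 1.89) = -1.33*m^5 - 7.33*m^4 - 4.1*m^3 + 2.95*m^2 - 4.44*m + 0.88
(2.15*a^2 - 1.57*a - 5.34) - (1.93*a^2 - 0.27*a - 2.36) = 0.22*a^2 - 1.3*a - 2.98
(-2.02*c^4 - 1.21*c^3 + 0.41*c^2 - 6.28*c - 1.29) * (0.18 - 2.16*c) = 4.3632*c^5 + 2.25*c^4 - 1.1034*c^3 + 13.6386*c^2 + 1.656*c - 0.2322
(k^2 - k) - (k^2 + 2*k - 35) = 35 - 3*k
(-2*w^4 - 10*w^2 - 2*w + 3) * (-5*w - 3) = 10*w^5 + 6*w^4 + 50*w^3 + 40*w^2 - 9*w - 9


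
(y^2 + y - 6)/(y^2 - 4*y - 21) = (y - 2)/(y - 7)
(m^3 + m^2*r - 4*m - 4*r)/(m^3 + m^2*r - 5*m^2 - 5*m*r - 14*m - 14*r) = (m - 2)/(m - 7)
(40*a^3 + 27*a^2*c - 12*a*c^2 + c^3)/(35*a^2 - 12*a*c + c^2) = (8*a^2 + 7*a*c - c^2)/(7*a - c)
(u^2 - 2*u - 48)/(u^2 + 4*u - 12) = (u - 8)/(u - 2)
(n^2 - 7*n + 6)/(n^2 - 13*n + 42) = (n - 1)/(n - 7)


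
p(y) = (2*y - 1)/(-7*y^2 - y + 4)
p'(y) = (2*y - 1)*(14*y + 1)/(-7*y^2 - y + 4)^2 + 2/(-7*y^2 - y + 4) = (-14*y^2 - 2*y + (2*y - 1)*(14*y + 1) + 8)/(7*y^2 + y - 4)^2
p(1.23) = -0.19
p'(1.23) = 0.18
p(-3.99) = 0.09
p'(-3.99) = 0.03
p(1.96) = -0.12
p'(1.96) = 0.05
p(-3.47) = 0.10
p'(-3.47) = 0.04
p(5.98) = -0.04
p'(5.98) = 0.01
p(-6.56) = 0.05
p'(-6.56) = 0.01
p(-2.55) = 0.16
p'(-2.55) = 0.09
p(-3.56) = 0.10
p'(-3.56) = 0.04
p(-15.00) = 0.02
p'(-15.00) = 0.00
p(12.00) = -0.02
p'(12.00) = 0.00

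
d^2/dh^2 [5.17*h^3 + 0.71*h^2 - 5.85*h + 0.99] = 31.02*h + 1.42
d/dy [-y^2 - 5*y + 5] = -2*y - 5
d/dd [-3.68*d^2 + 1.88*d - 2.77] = 1.88 - 7.36*d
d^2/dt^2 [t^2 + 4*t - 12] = 2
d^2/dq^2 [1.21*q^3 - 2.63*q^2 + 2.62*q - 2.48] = 7.26*q - 5.26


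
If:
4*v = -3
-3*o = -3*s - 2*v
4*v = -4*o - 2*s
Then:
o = 1/3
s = 5/6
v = -3/4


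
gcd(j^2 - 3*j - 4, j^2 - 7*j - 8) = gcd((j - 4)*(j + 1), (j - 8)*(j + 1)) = j + 1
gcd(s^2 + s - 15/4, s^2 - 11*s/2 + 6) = s - 3/2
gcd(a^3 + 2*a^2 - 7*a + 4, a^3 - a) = a - 1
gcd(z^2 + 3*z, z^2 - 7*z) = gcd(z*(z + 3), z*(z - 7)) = z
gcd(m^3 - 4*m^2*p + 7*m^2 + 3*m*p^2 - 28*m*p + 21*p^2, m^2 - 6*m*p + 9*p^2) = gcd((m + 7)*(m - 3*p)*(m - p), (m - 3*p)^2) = -m + 3*p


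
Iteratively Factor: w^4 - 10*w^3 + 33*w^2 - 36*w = (w - 4)*(w^3 - 6*w^2 + 9*w) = (w - 4)*(w - 3)*(w^2 - 3*w) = (w - 4)*(w - 3)^2*(w)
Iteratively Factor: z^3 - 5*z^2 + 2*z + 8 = (z - 4)*(z^2 - z - 2) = (z - 4)*(z + 1)*(z - 2)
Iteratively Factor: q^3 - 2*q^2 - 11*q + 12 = (q + 3)*(q^2 - 5*q + 4) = (q - 4)*(q + 3)*(q - 1)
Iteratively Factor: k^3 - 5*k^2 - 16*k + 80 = (k - 5)*(k^2 - 16) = (k - 5)*(k - 4)*(k + 4)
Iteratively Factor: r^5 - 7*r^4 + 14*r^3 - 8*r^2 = (r - 4)*(r^4 - 3*r^3 + 2*r^2) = r*(r - 4)*(r^3 - 3*r^2 + 2*r) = r^2*(r - 4)*(r^2 - 3*r + 2) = r^2*(r - 4)*(r - 2)*(r - 1)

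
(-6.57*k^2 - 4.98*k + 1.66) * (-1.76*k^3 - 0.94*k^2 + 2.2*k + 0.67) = 11.5632*k^5 + 14.9406*k^4 - 12.6944*k^3 - 16.9183*k^2 + 0.315399999999999*k + 1.1122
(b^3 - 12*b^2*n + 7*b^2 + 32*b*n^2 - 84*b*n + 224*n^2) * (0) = 0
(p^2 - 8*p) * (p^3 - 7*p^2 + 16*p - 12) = p^5 - 15*p^4 + 72*p^3 - 140*p^2 + 96*p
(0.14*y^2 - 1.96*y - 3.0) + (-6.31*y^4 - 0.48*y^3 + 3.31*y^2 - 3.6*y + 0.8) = -6.31*y^4 - 0.48*y^3 + 3.45*y^2 - 5.56*y - 2.2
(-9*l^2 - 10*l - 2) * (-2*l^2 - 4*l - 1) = 18*l^4 + 56*l^3 + 53*l^2 + 18*l + 2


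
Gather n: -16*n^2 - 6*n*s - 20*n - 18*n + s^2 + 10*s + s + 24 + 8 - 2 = -16*n^2 + n*(-6*s - 38) + s^2 + 11*s + 30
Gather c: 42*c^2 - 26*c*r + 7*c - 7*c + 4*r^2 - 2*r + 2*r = 42*c^2 - 26*c*r + 4*r^2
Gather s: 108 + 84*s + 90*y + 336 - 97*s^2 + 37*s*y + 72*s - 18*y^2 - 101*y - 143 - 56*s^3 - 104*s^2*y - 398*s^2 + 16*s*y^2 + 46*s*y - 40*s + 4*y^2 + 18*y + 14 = -56*s^3 + s^2*(-104*y - 495) + s*(16*y^2 + 83*y + 116) - 14*y^2 + 7*y + 315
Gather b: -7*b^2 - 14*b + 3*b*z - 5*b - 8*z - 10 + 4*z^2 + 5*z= -7*b^2 + b*(3*z - 19) + 4*z^2 - 3*z - 10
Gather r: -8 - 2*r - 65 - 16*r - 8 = -18*r - 81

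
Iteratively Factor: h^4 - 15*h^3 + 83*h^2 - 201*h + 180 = (h - 5)*(h^3 - 10*h^2 + 33*h - 36) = (h - 5)*(h - 3)*(h^2 - 7*h + 12) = (h - 5)*(h - 4)*(h - 3)*(h - 3)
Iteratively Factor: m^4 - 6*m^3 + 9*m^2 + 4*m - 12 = (m + 1)*(m^3 - 7*m^2 + 16*m - 12) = (m - 2)*(m + 1)*(m^2 - 5*m + 6) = (m - 2)^2*(m + 1)*(m - 3)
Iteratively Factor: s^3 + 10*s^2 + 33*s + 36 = (s + 4)*(s^2 + 6*s + 9) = (s + 3)*(s + 4)*(s + 3)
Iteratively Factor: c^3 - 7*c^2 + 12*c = (c - 3)*(c^2 - 4*c) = c*(c - 3)*(c - 4)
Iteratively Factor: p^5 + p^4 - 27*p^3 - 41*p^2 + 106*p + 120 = (p - 2)*(p^4 + 3*p^3 - 21*p^2 - 83*p - 60) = (p - 2)*(p + 3)*(p^3 - 21*p - 20) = (p - 2)*(p + 3)*(p + 4)*(p^2 - 4*p - 5) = (p - 5)*(p - 2)*(p + 3)*(p + 4)*(p + 1)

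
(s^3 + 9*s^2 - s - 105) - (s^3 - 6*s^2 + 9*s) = 15*s^2 - 10*s - 105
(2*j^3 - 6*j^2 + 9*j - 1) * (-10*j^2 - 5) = -20*j^5 + 60*j^4 - 100*j^3 + 40*j^2 - 45*j + 5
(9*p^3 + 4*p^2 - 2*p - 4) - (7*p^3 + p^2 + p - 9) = 2*p^3 + 3*p^2 - 3*p + 5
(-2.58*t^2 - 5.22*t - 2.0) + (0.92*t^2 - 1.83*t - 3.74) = -1.66*t^2 - 7.05*t - 5.74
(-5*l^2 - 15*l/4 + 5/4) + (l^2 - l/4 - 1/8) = -4*l^2 - 4*l + 9/8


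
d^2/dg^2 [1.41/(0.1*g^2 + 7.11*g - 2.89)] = (-0.0282*g^2 - 2.00502*g + 1.41*(0.2*g + 7.11)*(0.4*g + 14.22) + 0.81498)/(0.1*g^2 + 7.11*g - 2.89)^3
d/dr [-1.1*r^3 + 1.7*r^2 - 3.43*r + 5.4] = -3.3*r^2 + 3.4*r - 3.43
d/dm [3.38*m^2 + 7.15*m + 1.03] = 6.76*m + 7.15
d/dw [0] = 0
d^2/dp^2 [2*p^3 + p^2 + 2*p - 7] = 12*p + 2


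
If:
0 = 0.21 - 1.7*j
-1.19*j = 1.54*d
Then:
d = -0.10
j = 0.12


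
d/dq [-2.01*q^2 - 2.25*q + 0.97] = -4.02*q - 2.25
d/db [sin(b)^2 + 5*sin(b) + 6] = (2*sin(b) + 5)*cos(b)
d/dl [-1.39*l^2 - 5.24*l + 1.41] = -2.78*l - 5.24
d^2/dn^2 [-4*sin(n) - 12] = 4*sin(n)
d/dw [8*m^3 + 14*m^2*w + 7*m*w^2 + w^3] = 14*m^2 + 14*m*w + 3*w^2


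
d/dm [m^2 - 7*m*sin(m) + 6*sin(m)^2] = -7*m*cos(m) + 2*m - 7*sin(m) + 6*sin(2*m)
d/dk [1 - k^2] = -2*k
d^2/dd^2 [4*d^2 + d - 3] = 8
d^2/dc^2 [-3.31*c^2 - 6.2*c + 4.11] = -6.62000000000000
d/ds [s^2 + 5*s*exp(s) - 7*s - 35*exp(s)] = 5*s*exp(s) + 2*s - 30*exp(s) - 7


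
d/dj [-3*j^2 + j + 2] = 1 - 6*j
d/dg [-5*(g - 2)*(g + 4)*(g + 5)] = -15*g^2 - 70*g - 10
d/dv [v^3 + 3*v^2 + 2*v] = 3*v^2 + 6*v + 2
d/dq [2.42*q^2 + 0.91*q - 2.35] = 4.84*q + 0.91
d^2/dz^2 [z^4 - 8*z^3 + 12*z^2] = 12*z^2 - 48*z + 24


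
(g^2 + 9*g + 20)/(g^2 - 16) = (g + 5)/(g - 4)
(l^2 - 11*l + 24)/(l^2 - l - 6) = (l - 8)/(l + 2)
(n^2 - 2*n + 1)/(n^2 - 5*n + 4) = (n - 1)/(n - 4)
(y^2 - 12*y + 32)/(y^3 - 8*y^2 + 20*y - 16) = (y - 8)/(y^2 - 4*y + 4)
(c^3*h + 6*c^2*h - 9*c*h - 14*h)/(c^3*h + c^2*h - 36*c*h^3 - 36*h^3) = (c^2 + 5*c - 14)/(c^2 - 36*h^2)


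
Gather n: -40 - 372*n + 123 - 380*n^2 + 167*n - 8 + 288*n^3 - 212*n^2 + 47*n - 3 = 288*n^3 - 592*n^2 - 158*n + 72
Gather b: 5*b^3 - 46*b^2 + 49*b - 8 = 5*b^3 - 46*b^2 + 49*b - 8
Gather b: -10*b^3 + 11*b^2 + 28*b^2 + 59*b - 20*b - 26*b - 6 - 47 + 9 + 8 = -10*b^3 + 39*b^2 + 13*b - 36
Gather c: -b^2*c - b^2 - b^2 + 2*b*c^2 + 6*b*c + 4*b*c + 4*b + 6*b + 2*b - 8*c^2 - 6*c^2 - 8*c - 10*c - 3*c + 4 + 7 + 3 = -2*b^2 + 12*b + c^2*(2*b - 14) + c*(-b^2 + 10*b - 21) + 14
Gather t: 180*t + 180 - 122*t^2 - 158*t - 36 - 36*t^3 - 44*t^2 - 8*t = -36*t^3 - 166*t^2 + 14*t + 144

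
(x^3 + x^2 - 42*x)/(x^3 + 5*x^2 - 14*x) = (x - 6)/(x - 2)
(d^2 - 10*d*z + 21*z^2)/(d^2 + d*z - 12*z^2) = (d - 7*z)/(d + 4*z)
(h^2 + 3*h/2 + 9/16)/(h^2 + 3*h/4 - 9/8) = (16*h^2 + 24*h + 9)/(2*(8*h^2 + 6*h - 9))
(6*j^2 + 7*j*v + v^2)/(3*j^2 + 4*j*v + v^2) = (6*j + v)/(3*j + v)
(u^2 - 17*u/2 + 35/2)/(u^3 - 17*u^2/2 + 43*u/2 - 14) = (u - 5)/(u^2 - 5*u + 4)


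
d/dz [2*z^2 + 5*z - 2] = 4*z + 5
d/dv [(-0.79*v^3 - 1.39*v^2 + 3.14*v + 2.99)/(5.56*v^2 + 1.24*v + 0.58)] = (-4.3924*v^4 - 1.9592*v^3 - 20.5566*v^2 - 34.8612*v - 1.8864)/(30.9136*v^4 + 13.7888*v^3 + 7.9872*v^2 + 1.4384*v + 0.3364)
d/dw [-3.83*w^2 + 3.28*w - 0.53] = 3.28 - 7.66*w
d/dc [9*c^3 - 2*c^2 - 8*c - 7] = 27*c^2 - 4*c - 8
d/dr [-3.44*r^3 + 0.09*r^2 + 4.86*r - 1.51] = -10.32*r^2 + 0.18*r + 4.86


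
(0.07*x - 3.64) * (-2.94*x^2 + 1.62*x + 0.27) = -0.2058*x^3 + 10.815*x^2 - 5.8779*x - 0.9828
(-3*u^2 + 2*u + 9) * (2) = -6*u^2 + 4*u + 18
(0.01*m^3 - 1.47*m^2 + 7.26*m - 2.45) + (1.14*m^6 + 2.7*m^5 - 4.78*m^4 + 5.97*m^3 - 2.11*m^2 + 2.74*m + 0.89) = 1.14*m^6 + 2.7*m^5 - 4.78*m^4 + 5.98*m^3 - 3.58*m^2 + 10.0*m - 1.56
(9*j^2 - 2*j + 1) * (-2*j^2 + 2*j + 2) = -18*j^4 + 22*j^3 + 12*j^2 - 2*j + 2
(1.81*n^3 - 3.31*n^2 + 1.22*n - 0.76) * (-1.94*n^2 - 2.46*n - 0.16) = -3.5114*n^5 + 1.9688*n^4 + 5.4862*n^3 - 0.9972*n^2 + 1.6744*n + 0.1216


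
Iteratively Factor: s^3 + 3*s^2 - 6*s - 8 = (s + 4)*(s^2 - s - 2) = (s + 1)*(s + 4)*(s - 2)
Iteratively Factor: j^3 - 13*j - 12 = (j + 3)*(j^2 - 3*j - 4) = (j - 4)*(j + 3)*(j + 1)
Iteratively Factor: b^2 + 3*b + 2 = (b + 2)*(b + 1)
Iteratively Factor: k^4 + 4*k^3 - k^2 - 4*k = (k + 4)*(k^3 - k) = (k - 1)*(k + 4)*(k^2 + k) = k*(k - 1)*(k + 4)*(k + 1)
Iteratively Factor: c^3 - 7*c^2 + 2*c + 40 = (c - 5)*(c^2 - 2*c - 8) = (c - 5)*(c + 2)*(c - 4)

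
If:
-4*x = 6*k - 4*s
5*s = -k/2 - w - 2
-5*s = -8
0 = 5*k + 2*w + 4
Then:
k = 4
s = 8/5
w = -12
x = -22/5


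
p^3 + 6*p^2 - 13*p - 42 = (p - 3)*(p + 2)*(p + 7)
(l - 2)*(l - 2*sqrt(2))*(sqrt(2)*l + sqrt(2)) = sqrt(2)*l^3 - 4*l^2 - sqrt(2)*l^2 - 2*sqrt(2)*l + 4*l + 8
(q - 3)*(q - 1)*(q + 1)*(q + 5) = q^4 + 2*q^3 - 16*q^2 - 2*q + 15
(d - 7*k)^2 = d^2 - 14*d*k + 49*k^2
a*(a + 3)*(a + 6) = a^3 + 9*a^2 + 18*a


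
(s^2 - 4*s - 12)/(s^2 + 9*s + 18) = (s^2 - 4*s - 12)/(s^2 + 9*s + 18)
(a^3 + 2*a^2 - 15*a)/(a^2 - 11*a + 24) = a*(a + 5)/(a - 8)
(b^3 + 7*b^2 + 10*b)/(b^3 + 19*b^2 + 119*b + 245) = b*(b + 2)/(b^2 + 14*b + 49)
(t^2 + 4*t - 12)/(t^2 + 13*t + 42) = (t - 2)/(t + 7)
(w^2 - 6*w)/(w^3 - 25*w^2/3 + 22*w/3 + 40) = 3*w/(3*w^2 - 7*w - 20)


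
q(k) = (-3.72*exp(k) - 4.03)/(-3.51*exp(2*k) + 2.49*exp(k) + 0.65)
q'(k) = (-3.72*exp(k) - 4.03)*(7.02*exp(2*k) - 2.49*exp(k))/(-3.51*exp(2*k) + 2.49*exp(k) + 0.65)^2 - 3.72*exp(k)/(-3.51*exp(2*k) + 2.49*exp(k) + 0.65)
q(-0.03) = 31.94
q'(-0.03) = -545.10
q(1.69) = 0.27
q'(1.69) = -0.36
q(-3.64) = -5.79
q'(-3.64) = 0.35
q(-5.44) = -6.12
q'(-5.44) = 0.07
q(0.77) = 1.17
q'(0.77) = -2.31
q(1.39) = 0.41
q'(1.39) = -0.60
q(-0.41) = -8.59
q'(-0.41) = -19.60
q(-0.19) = -23.01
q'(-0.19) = -214.31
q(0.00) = 20.95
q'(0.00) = -246.39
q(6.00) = 0.00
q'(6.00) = 0.00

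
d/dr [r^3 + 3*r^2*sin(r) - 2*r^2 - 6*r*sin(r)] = 3*r^2*cos(r) + 3*r^2 - 6*sqrt(2)*r*cos(r + pi/4) - 4*r - 6*sin(r)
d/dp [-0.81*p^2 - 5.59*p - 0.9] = -1.62*p - 5.59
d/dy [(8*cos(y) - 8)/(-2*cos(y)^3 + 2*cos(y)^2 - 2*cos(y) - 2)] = 128*(-cos(y)^3 + 2*cos(y)^2 - cos(y) + 1)*sin(y)/(4*sin(y)^2 + 7*cos(y) + cos(3*y))^2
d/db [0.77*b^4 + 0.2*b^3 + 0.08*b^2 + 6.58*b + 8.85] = 3.08*b^3 + 0.6*b^2 + 0.16*b + 6.58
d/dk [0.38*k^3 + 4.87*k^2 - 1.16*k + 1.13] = 1.14*k^2 + 9.74*k - 1.16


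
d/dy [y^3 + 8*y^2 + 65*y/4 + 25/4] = 3*y^2 + 16*y + 65/4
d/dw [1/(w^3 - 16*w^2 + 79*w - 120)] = (-3*w^2 + 32*w - 79)/(w^3 - 16*w^2 + 79*w - 120)^2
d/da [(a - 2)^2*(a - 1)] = (a - 2)*(3*a - 4)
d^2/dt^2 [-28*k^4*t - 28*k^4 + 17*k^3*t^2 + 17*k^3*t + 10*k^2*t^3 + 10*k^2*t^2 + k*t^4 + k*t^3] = 2*k*(17*k^2 + 30*k*t + 10*k + 6*t^2 + 3*t)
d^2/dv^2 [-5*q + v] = 0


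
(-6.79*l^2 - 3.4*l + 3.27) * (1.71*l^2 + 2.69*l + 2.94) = -11.6109*l^4 - 24.0791*l^3 - 23.5169*l^2 - 1.1997*l + 9.6138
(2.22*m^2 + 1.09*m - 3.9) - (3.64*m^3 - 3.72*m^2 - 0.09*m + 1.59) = -3.64*m^3 + 5.94*m^2 + 1.18*m - 5.49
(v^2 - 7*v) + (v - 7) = v^2 - 6*v - 7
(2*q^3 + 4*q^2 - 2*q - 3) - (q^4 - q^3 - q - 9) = -q^4 + 3*q^3 + 4*q^2 - q + 6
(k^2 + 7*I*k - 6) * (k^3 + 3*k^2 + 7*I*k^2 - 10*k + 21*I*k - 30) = k^5 + 3*k^4 + 14*I*k^4 - 65*k^3 + 42*I*k^3 - 195*k^2 - 112*I*k^2 + 60*k - 336*I*k + 180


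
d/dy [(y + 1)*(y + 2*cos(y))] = y - (y + 1)*(2*sin(y) - 1) + 2*cos(y)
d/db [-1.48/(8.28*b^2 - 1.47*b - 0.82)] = (24.5088*b - 2.1756)/(-8.28*b^2 + 1.47*b + 0.82)^2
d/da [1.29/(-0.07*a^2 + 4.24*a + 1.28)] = (0.1806*a - 5.4696)/(-0.07*a^2 + 4.24*a + 1.28)^2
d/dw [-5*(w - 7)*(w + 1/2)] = 65/2 - 10*w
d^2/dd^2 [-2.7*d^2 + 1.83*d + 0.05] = -5.40000000000000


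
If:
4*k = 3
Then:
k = 3/4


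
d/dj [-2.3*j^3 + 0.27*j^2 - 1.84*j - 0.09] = -6.9*j^2 + 0.54*j - 1.84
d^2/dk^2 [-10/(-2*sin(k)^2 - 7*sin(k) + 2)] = 10*(-16*sin(k)^4 - 42*sin(k)^3 - 41*sin(k)^2 + 70*sin(k) + 106)/(7*sin(k) - cos(2*k) - 1)^3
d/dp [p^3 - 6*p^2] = 3*p*(p - 4)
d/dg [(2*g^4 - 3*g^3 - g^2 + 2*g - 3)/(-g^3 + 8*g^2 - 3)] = (-2*g^6 + 32*g^5 - 25*g^4 - 20*g^3 + 2*g^2 + 54*g - 6)/(g^6 - 16*g^5 + 64*g^4 + 6*g^3 - 48*g^2 + 9)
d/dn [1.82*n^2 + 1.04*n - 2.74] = 3.64*n + 1.04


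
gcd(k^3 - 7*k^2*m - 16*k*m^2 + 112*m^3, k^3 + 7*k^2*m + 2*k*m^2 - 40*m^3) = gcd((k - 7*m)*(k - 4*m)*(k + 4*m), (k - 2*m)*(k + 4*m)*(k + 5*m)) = k + 4*m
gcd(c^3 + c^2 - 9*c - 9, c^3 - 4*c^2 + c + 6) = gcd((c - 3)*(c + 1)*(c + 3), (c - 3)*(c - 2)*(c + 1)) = c^2 - 2*c - 3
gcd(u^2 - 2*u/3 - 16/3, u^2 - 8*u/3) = u - 8/3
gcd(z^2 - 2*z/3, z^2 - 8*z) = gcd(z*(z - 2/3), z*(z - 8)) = z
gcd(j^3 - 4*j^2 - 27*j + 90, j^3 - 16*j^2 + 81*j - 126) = j^2 - 9*j + 18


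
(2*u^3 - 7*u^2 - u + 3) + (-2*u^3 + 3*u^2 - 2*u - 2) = -4*u^2 - 3*u + 1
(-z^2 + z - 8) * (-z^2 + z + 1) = z^4 - 2*z^3 + 8*z^2 - 7*z - 8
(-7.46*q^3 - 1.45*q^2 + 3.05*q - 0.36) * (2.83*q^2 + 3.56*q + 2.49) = -21.1118*q^5 - 30.6611*q^4 - 15.1059*q^3 + 6.2287*q^2 + 6.3129*q - 0.8964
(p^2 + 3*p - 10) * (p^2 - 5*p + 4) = p^4 - 2*p^3 - 21*p^2 + 62*p - 40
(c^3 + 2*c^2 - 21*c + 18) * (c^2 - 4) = c^5 + 2*c^4 - 25*c^3 + 10*c^2 + 84*c - 72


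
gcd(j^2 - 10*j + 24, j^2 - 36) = j - 6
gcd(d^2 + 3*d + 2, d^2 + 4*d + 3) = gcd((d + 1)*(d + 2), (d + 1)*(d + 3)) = d + 1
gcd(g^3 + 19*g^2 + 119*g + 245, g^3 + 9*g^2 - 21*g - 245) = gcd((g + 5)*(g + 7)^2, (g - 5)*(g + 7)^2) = g^2 + 14*g + 49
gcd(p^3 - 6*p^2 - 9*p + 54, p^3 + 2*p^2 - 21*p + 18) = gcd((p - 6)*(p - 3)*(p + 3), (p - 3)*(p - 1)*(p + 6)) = p - 3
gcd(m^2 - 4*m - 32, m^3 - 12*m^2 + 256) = m^2 - 4*m - 32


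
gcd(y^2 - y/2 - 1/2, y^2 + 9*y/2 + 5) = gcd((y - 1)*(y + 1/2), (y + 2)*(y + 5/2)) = 1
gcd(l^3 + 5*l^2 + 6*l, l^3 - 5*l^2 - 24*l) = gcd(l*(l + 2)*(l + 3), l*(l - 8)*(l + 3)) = l^2 + 3*l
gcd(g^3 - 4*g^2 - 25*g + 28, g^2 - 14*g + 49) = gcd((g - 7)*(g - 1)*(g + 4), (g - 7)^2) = g - 7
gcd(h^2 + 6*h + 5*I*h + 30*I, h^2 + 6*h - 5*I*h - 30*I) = h + 6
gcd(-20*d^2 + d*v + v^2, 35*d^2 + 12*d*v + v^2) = 5*d + v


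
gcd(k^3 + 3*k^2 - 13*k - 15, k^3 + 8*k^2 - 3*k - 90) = k^2 + 2*k - 15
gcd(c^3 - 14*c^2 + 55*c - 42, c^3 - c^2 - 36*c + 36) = c^2 - 7*c + 6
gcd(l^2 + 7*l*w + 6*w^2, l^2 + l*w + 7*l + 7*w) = l + w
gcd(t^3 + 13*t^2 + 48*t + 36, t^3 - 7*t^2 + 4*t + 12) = t + 1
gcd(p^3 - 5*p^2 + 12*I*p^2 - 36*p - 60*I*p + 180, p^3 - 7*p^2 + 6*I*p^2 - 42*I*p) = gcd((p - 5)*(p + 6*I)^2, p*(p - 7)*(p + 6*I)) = p + 6*I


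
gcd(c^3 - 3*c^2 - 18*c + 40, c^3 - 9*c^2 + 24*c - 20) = c^2 - 7*c + 10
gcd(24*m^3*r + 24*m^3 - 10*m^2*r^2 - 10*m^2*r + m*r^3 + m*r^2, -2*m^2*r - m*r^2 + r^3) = 1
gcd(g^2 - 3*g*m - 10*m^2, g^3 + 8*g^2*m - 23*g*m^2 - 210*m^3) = g - 5*m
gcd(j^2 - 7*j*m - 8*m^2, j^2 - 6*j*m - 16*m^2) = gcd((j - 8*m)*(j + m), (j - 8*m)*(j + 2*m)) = j - 8*m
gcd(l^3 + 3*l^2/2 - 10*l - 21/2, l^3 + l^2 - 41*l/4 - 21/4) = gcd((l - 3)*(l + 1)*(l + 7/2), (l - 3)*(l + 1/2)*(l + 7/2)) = l^2 + l/2 - 21/2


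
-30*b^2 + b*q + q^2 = (-5*b + q)*(6*b + q)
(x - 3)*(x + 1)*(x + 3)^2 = x^4 + 4*x^3 - 6*x^2 - 36*x - 27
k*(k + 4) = k^2 + 4*k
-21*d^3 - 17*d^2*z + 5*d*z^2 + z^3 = (-3*d + z)*(d + z)*(7*d + z)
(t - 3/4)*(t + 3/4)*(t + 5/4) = t^3 + 5*t^2/4 - 9*t/16 - 45/64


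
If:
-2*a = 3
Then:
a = -3/2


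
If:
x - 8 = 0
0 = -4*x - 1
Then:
No Solution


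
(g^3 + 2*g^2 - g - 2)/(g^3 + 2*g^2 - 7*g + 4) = (g^2 + 3*g + 2)/(g^2 + 3*g - 4)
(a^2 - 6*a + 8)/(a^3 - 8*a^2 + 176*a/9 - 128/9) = 9*(a - 2)/(9*a^2 - 36*a + 32)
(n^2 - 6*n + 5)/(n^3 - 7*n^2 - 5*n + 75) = (n - 1)/(n^2 - 2*n - 15)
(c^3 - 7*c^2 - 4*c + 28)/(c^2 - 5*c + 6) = (c^2 - 5*c - 14)/(c - 3)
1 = 1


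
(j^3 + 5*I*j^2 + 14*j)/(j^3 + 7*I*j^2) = (j - 2*I)/j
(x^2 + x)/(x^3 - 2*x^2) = (x + 1)/(x*(x - 2))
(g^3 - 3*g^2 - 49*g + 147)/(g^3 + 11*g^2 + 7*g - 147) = (g - 7)/(g + 7)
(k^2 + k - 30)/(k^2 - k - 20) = (k + 6)/(k + 4)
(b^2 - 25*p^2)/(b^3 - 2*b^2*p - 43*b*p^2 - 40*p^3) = (-b + 5*p)/(-b^2 + 7*b*p + 8*p^2)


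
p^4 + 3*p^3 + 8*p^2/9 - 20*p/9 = p*(p - 2/3)*(p + 5/3)*(p + 2)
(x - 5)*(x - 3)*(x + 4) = x^3 - 4*x^2 - 17*x + 60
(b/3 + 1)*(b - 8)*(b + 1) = b^3/3 - 4*b^2/3 - 29*b/3 - 8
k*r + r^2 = r*(k + r)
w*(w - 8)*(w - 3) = w^3 - 11*w^2 + 24*w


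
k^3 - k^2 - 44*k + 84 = (k - 6)*(k - 2)*(k + 7)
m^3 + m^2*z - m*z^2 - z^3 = (m - z)*(m + z)^2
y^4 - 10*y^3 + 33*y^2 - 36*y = y*(y - 4)*(y - 3)^2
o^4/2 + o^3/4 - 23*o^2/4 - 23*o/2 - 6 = (o/2 + 1)*(o - 4)*(o + 1)*(o + 3/2)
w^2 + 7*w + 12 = (w + 3)*(w + 4)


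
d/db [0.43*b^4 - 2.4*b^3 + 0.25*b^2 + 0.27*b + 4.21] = 1.72*b^3 - 7.2*b^2 + 0.5*b + 0.27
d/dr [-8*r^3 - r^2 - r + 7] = -24*r^2 - 2*r - 1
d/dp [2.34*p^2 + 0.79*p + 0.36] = 4.68*p + 0.79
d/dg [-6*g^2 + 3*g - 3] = 3 - 12*g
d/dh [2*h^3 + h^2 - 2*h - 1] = 6*h^2 + 2*h - 2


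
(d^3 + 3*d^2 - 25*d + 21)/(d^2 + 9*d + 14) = (d^2 - 4*d + 3)/(d + 2)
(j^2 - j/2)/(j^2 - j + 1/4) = 2*j/(2*j - 1)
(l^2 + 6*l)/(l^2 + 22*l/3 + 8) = 3*l/(3*l + 4)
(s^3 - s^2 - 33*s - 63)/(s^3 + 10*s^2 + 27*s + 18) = (s^2 - 4*s - 21)/(s^2 + 7*s + 6)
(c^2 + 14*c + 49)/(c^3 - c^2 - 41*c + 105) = (c + 7)/(c^2 - 8*c + 15)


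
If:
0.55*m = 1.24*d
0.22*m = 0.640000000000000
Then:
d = 1.29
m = 2.91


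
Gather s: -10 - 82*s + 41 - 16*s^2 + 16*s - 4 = -16*s^2 - 66*s + 27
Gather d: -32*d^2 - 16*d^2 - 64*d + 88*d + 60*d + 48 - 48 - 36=-48*d^2 + 84*d - 36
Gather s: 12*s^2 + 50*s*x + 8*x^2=12*s^2 + 50*s*x + 8*x^2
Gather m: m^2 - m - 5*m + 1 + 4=m^2 - 6*m + 5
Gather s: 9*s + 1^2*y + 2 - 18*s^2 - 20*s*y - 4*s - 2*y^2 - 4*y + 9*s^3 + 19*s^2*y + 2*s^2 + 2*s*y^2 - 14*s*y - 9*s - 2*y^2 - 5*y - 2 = 9*s^3 + s^2*(19*y - 16) + s*(2*y^2 - 34*y - 4) - 4*y^2 - 8*y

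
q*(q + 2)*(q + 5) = q^3 + 7*q^2 + 10*q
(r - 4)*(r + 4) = r^2 - 16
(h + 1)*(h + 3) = h^2 + 4*h + 3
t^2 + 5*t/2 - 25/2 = (t - 5/2)*(t + 5)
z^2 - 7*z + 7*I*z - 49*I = (z - 7)*(z + 7*I)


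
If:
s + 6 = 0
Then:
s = -6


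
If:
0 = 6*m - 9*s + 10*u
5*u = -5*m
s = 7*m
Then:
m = 0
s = 0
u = 0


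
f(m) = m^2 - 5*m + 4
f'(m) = 2*m - 5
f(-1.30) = 12.19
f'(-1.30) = -7.60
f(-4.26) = 43.45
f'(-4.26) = -13.52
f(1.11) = -0.32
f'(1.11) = -2.78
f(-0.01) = 4.05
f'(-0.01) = -5.02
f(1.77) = -1.72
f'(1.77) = -1.46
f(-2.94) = 27.34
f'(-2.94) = -10.88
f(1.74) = -1.67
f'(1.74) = -1.52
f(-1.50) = 13.75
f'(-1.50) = -8.00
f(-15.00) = 304.00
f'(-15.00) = -35.00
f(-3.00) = 28.00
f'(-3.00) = -11.00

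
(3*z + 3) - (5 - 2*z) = 5*z - 2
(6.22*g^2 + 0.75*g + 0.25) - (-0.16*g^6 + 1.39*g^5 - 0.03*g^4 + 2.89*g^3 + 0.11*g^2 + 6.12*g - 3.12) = 0.16*g^6 - 1.39*g^5 + 0.03*g^4 - 2.89*g^3 + 6.11*g^2 - 5.37*g + 3.37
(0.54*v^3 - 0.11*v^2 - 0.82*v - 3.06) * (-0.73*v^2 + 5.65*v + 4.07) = -0.3942*v^5 + 3.1313*v^4 + 2.1749*v^3 - 2.8469*v^2 - 20.6264*v - 12.4542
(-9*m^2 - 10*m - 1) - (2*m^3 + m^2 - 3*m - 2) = -2*m^3 - 10*m^2 - 7*m + 1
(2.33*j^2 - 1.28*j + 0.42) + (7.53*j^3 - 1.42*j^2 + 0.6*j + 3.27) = 7.53*j^3 + 0.91*j^2 - 0.68*j + 3.69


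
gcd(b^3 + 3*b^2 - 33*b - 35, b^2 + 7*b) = b + 7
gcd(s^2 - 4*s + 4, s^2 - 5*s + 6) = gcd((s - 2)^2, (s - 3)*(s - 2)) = s - 2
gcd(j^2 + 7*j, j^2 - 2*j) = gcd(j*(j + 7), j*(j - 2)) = j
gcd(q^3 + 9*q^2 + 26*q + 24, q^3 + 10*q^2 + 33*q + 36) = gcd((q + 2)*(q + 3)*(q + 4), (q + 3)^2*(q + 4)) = q^2 + 7*q + 12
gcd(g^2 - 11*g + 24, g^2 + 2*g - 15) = g - 3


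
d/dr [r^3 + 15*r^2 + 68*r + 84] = 3*r^2 + 30*r + 68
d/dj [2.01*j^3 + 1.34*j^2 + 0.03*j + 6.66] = 6.03*j^2 + 2.68*j + 0.03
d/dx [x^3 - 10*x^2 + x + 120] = 3*x^2 - 20*x + 1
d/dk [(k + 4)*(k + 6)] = 2*k + 10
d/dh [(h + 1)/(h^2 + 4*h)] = (h*(h + 4) - 2*(h + 1)*(h + 2))/(h^2*(h + 4)^2)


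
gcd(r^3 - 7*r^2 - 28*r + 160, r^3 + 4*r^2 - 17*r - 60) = r^2 + r - 20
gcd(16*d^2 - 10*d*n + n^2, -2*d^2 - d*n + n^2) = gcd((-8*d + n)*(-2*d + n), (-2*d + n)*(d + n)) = 2*d - n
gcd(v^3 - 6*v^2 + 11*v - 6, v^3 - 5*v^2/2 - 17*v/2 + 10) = v - 1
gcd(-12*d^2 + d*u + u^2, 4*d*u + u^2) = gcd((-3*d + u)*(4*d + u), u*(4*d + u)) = 4*d + u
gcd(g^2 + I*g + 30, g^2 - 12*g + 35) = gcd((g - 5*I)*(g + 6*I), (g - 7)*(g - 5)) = 1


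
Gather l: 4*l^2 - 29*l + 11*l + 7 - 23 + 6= 4*l^2 - 18*l - 10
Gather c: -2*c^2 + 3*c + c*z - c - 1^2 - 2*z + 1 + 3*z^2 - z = -2*c^2 + c*(z + 2) + 3*z^2 - 3*z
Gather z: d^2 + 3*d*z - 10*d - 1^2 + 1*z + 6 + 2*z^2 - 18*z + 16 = d^2 - 10*d + 2*z^2 + z*(3*d - 17) + 21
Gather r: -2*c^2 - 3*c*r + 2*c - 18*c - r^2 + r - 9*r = -2*c^2 - 16*c - r^2 + r*(-3*c - 8)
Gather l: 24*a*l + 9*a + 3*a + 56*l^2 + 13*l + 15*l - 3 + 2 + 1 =12*a + 56*l^2 + l*(24*a + 28)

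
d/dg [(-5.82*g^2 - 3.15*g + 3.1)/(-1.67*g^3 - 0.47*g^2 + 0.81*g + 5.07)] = (-9.7194*g^4 - 10.521*g^3 + 9.3363*g^2 - 56.1008*g - 18.4815)/(2.7889*g^6 + 1.5698*g^5 - 2.4845*g^4 - 17.6952*g^3 - 4.1097*g^2 + 8.2134*g + 25.7049)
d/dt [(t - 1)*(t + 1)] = 2*t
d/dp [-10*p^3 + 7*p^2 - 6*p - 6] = -30*p^2 + 14*p - 6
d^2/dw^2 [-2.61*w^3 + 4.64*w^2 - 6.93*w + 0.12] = 9.28 - 15.66*w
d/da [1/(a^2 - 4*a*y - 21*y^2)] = 2*(-a + 2*y)/(-a^2 + 4*a*y + 21*y^2)^2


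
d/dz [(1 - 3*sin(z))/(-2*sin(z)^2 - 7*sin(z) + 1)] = (-6*sin(z)^2 + 4*sin(z) + 4)*cos(z)/(7*sin(z) - cos(2*z))^2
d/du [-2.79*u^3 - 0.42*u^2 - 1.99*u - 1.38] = -8.37*u^2 - 0.84*u - 1.99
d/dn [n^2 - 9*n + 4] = 2*n - 9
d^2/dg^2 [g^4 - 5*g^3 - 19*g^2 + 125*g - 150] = 12*g^2 - 30*g - 38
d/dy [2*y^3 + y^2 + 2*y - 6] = 6*y^2 + 2*y + 2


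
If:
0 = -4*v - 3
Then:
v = -3/4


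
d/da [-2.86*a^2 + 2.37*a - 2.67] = 2.37 - 5.72*a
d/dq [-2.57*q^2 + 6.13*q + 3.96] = 6.13 - 5.14*q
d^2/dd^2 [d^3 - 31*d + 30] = 6*d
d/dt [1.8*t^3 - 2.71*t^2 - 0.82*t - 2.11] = 5.4*t^2 - 5.42*t - 0.82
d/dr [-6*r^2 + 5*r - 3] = 5 - 12*r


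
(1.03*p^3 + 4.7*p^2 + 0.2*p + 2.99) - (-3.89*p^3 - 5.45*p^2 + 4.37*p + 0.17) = 4.92*p^3 + 10.15*p^2 - 4.17*p + 2.82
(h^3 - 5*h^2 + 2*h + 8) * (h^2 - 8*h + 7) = h^5 - 13*h^4 + 49*h^3 - 43*h^2 - 50*h + 56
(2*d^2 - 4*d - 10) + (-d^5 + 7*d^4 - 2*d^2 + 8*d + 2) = -d^5 + 7*d^4 + 4*d - 8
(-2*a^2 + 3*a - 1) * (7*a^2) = -14*a^4 + 21*a^3 - 7*a^2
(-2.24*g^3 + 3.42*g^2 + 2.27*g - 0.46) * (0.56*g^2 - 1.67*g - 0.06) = -1.2544*g^5 + 5.656*g^4 - 4.3058*g^3 - 4.2537*g^2 + 0.632*g + 0.0276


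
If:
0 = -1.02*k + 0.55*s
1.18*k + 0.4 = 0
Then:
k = -0.34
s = -0.63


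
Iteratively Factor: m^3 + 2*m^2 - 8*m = (m - 2)*(m^2 + 4*m) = (m - 2)*(m + 4)*(m)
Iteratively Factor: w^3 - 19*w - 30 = (w - 5)*(w^2 + 5*w + 6) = (w - 5)*(w + 3)*(w + 2)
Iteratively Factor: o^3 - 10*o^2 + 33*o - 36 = (o - 3)*(o^2 - 7*o + 12) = (o - 3)^2*(o - 4)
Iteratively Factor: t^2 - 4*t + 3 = (t - 3)*(t - 1)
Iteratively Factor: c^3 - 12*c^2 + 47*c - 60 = (c - 3)*(c^2 - 9*c + 20) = (c - 5)*(c - 3)*(c - 4)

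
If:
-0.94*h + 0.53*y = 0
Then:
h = 0.563829787234043*y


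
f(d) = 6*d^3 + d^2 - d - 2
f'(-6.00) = 635.00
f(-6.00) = -1256.00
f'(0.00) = -1.00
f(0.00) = -2.00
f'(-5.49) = 530.54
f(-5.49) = -959.18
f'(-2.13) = 76.40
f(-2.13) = -53.31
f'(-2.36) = 94.53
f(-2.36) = -72.94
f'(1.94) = 70.62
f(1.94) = 43.63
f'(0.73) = 10.05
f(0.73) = 0.14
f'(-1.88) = 58.86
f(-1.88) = -36.45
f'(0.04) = -0.89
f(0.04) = -2.04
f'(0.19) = 0.03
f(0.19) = -2.11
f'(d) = 18*d^2 + 2*d - 1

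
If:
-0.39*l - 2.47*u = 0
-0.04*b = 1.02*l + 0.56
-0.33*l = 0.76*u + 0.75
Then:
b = 77.07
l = -3.57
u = 0.56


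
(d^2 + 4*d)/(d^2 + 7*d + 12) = d/(d + 3)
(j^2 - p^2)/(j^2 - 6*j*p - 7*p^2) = (-j + p)/(-j + 7*p)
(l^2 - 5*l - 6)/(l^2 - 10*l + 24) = (l + 1)/(l - 4)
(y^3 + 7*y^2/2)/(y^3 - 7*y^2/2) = (2*y + 7)/(2*y - 7)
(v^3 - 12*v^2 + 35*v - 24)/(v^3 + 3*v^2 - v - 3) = (v^2 - 11*v + 24)/(v^2 + 4*v + 3)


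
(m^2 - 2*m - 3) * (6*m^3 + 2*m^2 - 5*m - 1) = 6*m^5 - 10*m^4 - 27*m^3 + 3*m^2 + 17*m + 3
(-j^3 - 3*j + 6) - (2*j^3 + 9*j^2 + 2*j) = -3*j^3 - 9*j^2 - 5*j + 6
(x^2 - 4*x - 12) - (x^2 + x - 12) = -5*x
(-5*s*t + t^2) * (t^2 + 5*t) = -5*s*t^3 - 25*s*t^2 + t^4 + 5*t^3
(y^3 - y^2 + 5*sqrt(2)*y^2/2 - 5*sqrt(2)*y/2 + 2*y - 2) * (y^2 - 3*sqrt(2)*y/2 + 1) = y^5 - y^4 + sqrt(2)*y^4 - 9*y^3/2 - sqrt(2)*y^3 - sqrt(2)*y^2/2 + 9*y^2/2 + sqrt(2)*y/2 + 2*y - 2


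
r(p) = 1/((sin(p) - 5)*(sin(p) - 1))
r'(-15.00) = -0.06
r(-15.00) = 0.11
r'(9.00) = -0.65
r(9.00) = 0.37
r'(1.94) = -19.86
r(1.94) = 3.65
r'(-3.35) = -0.38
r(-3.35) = 0.26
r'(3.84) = -0.06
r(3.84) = 0.11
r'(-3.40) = -0.43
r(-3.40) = 0.28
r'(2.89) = -0.42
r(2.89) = 0.28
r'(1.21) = 21.29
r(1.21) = 3.82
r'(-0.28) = 0.14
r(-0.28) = 0.15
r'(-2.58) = -0.08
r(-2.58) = 0.12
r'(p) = -cos(p)/((sin(p) - 5)*(sin(p) - 1)^2) - cos(p)/((sin(p) - 5)^2*(sin(p) - 1)) = 2*(3 - sin(p))*cos(p)/((sin(p) - 5)^2*(sin(p) - 1)^2)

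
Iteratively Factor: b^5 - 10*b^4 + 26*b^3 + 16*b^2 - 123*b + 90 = (b - 5)*(b^4 - 5*b^3 + b^2 + 21*b - 18) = (b - 5)*(b - 1)*(b^3 - 4*b^2 - 3*b + 18) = (b - 5)*(b - 1)*(b + 2)*(b^2 - 6*b + 9) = (b - 5)*(b - 3)*(b - 1)*(b + 2)*(b - 3)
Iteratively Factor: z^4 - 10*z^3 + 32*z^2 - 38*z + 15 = (z - 1)*(z^3 - 9*z^2 + 23*z - 15) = (z - 1)^2*(z^2 - 8*z + 15) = (z - 3)*(z - 1)^2*(z - 5)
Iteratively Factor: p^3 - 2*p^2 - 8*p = (p)*(p^2 - 2*p - 8) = p*(p + 2)*(p - 4)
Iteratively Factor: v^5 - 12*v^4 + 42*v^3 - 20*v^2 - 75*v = (v)*(v^4 - 12*v^3 + 42*v^2 - 20*v - 75) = v*(v - 5)*(v^3 - 7*v^2 + 7*v + 15) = v*(v - 5)^2*(v^2 - 2*v - 3) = v*(v - 5)^2*(v + 1)*(v - 3)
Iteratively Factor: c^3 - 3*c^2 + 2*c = (c)*(c^2 - 3*c + 2) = c*(c - 2)*(c - 1)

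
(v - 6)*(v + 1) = v^2 - 5*v - 6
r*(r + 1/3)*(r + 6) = r^3 + 19*r^2/3 + 2*r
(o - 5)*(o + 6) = o^2 + o - 30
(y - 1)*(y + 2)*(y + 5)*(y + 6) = y^4 + 12*y^3 + 39*y^2 + 8*y - 60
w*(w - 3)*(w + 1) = w^3 - 2*w^2 - 3*w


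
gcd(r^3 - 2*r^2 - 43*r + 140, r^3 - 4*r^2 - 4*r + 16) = r - 4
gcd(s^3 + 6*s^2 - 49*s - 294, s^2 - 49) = s^2 - 49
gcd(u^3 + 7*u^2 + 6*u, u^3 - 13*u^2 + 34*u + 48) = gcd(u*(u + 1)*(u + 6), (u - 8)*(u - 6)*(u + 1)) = u + 1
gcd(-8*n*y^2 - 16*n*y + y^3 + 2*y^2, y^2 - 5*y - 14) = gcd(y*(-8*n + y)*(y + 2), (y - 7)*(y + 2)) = y + 2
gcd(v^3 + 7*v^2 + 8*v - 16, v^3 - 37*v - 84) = v + 4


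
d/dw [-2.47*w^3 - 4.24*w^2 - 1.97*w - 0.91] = -7.41*w^2 - 8.48*w - 1.97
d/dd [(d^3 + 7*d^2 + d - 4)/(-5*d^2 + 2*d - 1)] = (-5*d^4 + 4*d^3 + 16*d^2 - 54*d + 7)/(25*d^4 - 20*d^3 + 14*d^2 - 4*d + 1)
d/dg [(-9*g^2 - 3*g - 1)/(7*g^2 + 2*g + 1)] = (3*g^2 - 4*g - 1)/(49*g^4 + 28*g^3 + 18*g^2 + 4*g + 1)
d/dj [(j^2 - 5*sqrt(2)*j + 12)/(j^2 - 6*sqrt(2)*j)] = (-sqrt(2)*j^2 - 24*j + 72*sqrt(2))/(j^2*(j^2 - 12*sqrt(2)*j + 72))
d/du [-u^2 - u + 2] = -2*u - 1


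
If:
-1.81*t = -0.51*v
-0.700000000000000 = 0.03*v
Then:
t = -6.57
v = -23.33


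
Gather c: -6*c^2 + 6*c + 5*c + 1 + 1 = -6*c^2 + 11*c + 2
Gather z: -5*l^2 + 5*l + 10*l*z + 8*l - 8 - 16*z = -5*l^2 + 13*l + z*(10*l - 16) - 8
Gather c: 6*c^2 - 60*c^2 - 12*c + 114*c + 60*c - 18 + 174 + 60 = -54*c^2 + 162*c + 216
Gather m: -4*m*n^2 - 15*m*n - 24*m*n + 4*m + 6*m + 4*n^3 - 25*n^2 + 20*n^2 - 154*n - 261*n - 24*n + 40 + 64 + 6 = m*(-4*n^2 - 39*n + 10) + 4*n^3 - 5*n^2 - 439*n + 110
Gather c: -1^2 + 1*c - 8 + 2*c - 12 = 3*c - 21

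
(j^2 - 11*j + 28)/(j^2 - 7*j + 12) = (j - 7)/(j - 3)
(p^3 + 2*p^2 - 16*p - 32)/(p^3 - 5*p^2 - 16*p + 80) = (p + 2)/(p - 5)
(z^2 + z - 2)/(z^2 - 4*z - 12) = (z - 1)/(z - 6)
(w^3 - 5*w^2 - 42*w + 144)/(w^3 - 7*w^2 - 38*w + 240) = (w - 3)/(w - 5)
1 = 1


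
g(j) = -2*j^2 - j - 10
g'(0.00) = -1.00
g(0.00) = -10.00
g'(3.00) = -13.00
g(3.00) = -31.00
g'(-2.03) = 7.12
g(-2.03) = -16.21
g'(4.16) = -17.64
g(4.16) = -48.77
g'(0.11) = -1.44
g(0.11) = -10.13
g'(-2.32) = 8.28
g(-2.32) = -18.44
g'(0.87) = -4.48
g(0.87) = -12.38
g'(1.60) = -7.40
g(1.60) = -16.72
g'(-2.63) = 9.52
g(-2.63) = -21.20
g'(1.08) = -5.32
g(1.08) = -13.41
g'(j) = -4*j - 1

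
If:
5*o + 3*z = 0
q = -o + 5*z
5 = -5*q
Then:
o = 3/28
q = -1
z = -5/28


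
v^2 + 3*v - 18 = (v - 3)*(v + 6)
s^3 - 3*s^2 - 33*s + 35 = (s - 7)*(s - 1)*(s + 5)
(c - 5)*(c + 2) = c^2 - 3*c - 10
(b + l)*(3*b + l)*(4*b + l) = 12*b^3 + 19*b^2*l + 8*b*l^2 + l^3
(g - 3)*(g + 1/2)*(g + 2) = g^3 - g^2/2 - 13*g/2 - 3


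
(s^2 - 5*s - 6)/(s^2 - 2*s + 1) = (s^2 - 5*s - 6)/(s^2 - 2*s + 1)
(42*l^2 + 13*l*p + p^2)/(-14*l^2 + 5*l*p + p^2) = (6*l + p)/(-2*l + p)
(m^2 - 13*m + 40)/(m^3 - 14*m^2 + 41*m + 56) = (m - 5)/(m^2 - 6*m - 7)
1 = 1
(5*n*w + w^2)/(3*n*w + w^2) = (5*n + w)/(3*n + w)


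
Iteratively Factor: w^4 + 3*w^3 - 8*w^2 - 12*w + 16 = (w - 2)*(w^3 + 5*w^2 + 2*w - 8) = (w - 2)*(w - 1)*(w^2 + 6*w + 8) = (w - 2)*(w - 1)*(w + 4)*(w + 2)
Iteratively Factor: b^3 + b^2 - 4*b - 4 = (b - 2)*(b^2 + 3*b + 2) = (b - 2)*(b + 2)*(b + 1)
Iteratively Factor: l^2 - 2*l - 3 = (l - 3)*(l + 1)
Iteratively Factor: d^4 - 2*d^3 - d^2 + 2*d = (d)*(d^3 - 2*d^2 - d + 2) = d*(d + 1)*(d^2 - 3*d + 2) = d*(d - 1)*(d + 1)*(d - 2)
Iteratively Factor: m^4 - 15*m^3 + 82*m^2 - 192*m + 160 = (m - 4)*(m^3 - 11*m^2 + 38*m - 40) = (m - 4)^2*(m^2 - 7*m + 10) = (m - 4)^2*(m - 2)*(m - 5)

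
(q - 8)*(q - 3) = q^2 - 11*q + 24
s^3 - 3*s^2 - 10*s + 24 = (s - 4)*(s - 2)*(s + 3)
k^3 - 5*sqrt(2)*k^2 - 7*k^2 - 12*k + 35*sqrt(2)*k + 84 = (k - 7)*(k - 6*sqrt(2))*(k + sqrt(2))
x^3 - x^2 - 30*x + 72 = (x - 4)*(x - 3)*(x + 6)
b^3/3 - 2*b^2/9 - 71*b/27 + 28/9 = (b/3 + 1)*(b - 7/3)*(b - 4/3)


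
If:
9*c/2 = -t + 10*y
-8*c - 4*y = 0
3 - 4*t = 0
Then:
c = -3/98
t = 3/4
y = 3/49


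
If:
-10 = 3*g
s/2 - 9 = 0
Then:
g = -10/3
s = 18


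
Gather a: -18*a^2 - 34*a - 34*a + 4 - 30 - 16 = -18*a^2 - 68*a - 42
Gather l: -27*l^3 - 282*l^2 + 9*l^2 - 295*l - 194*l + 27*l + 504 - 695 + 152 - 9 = -27*l^3 - 273*l^2 - 462*l - 48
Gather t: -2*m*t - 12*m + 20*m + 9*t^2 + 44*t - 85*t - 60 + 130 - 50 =8*m + 9*t^2 + t*(-2*m - 41) + 20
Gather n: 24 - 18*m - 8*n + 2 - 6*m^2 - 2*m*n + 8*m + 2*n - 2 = -6*m^2 - 10*m + n*(-2*m - 6) + 24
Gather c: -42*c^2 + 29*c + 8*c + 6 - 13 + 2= -42*c^2 + 37*c - 5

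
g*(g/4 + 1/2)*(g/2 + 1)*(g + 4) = g^4/8 + g^3 + 5*g^2/2 + 2*g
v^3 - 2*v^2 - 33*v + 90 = (v - 5)*(v - 3)*(v + 6)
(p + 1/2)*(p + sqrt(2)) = p^2 + p/2 + sqrt(2)*p + sqrt(2)/2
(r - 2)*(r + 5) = r^2 + 3*r - 10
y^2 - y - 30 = (y - 6)*(y + 5)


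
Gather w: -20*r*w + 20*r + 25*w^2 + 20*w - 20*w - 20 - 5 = -20*r*w + 20*r + 25*w^2 - 25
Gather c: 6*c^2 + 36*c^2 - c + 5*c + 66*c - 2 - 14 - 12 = 42*c^2 + 70*c - 28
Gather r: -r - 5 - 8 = -r - 13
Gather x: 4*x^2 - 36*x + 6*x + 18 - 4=4*x^2 - 30*x + 14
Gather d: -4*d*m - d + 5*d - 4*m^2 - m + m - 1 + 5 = d*(4 - 4*m) - 4*m^2 + 4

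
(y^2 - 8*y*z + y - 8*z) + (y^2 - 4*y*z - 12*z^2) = 2*y^2 - 12*y*z + y - 12*z^2 - 8*z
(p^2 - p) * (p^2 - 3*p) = p^4 - 4*p^3 + 3*p^2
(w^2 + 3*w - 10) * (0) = 0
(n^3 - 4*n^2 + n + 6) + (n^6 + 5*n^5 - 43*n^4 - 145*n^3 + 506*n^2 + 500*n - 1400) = n^6 + 5*n^5 - 43*n^4 - 144*n^3 + 502*n^2 + 501*n - 1394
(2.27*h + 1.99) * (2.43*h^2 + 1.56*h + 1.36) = 5.5161*h^3 + 8.3769*h^2 + 6.1916*h + 2.7064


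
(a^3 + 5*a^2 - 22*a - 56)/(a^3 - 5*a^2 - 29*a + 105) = (a^3 + 5*a^2 - 22*a - 56)/(a^3 - 5*a^2 - 29*a + 105)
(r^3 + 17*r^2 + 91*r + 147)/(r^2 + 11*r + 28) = (r^2 + 10*r + 21)/(r + 4)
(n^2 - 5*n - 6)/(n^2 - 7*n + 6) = (n + 1)/(n - 1)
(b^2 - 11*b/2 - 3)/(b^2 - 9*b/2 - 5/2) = (b - 6)/(b - 5)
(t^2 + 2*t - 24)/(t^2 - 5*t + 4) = (t + 6)/(t - 1)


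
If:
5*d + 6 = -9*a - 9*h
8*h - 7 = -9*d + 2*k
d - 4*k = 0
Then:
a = 73*k/36 - 37/24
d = 4*k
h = 7/8 - 17*k/4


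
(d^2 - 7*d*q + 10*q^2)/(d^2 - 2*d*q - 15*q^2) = (d - 2*q)/(d + 3*q)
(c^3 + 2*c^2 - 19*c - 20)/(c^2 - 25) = (c^2 - 3*c - 4)/(c - 5)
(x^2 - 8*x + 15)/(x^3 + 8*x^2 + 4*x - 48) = (x^2 - 8*x + 15)/(x^3 + 8*x^2 + 4*x - 48)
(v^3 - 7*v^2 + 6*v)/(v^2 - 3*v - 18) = v*(v - 1)/(v + 3)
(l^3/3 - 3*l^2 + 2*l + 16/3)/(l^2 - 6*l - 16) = (l^2 - l - 2)/(3*(l + 2))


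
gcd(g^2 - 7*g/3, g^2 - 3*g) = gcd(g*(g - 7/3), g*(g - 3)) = g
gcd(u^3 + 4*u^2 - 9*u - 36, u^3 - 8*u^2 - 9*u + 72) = u^2 - 9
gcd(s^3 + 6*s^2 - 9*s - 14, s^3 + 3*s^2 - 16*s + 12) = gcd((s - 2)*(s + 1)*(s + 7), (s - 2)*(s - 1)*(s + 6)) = s - 2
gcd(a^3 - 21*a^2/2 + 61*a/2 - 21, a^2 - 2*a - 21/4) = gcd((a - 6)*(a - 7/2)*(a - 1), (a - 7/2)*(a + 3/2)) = a - 7/2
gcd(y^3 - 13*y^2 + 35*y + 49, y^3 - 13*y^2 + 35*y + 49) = y^3 - 13*y^2 + 35*y + 49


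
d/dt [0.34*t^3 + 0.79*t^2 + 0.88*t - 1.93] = 1.02*t^2 + 1.58*t + 0.88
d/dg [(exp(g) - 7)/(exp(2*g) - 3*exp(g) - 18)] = (-(exp(g) - 7)*(2*exp(g) - 3) + exp(2*g) - 3*exp(g) - 18)*exp(g)/(-exp(2*g) + 3*exp(g) + 18)^2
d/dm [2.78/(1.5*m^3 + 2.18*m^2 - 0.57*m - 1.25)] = (-12.51*m^2 - 12.1208*m + 1.5846)/(1.5*m^3 + 2.18*m^2 - 0.57*m - 1.25)^2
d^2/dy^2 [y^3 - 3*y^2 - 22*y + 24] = 6*y - 6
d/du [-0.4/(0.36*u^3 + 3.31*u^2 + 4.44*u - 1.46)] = (0.432*u^2 + 2.648*u + 1.776)/(0.36*u^3 + 3.31*u^2 + 4.44*u - 1.46)^2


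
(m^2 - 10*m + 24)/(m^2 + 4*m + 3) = (m^2 - 10*m + 24)/(m^2 + 4*m + 3)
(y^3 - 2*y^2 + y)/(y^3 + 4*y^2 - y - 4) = y*(y - 1)/(y^2 + 5*y + 4)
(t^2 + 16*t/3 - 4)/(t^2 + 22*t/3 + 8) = (3*t - 2)/(3*t + 4)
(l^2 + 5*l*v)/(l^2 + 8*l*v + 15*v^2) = l/(l + 3*v)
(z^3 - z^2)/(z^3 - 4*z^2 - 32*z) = z*(1 - z)/(-z^2 + 4*z + 32)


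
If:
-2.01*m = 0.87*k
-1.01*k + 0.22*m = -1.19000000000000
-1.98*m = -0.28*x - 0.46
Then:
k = 1.08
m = -0.47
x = -4.94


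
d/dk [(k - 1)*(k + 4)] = 2*k + 3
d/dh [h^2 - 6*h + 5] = 2*h - 6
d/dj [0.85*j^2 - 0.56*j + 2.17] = 1.7*j - 0.56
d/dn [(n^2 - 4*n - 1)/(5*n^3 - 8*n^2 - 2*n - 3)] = (-5*n^4 + 40*n^3 - 19*n^2 - 22*n + 10)/(25*n^6 - 80*n^5 + 44*n^4 + 2*n^3 + 52*n^2 + 12*n + 9)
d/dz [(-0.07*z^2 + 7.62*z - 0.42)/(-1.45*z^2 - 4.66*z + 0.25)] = (11.3752*z^2 - 1.25299999999999*z - 0.0522)/(2.1025*z^4 + 13.514*z^3 + 20.9906*z^2 - 2.33*z + 0.0625)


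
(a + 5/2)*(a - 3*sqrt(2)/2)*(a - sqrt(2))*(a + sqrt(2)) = a^4 - 3*sqrt(2)*a^3/2 + 5*a^3/2 - 15*sqrt(2)*a^2/4 - 2*a^2 - 5*a + 3*sqrt(2)*a + 15*sqrt(2)/2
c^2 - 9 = (c - 3)*(c + 3)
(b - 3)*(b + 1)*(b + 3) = b^3 + b^2 - 9*b - 9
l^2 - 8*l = l*(l - 8)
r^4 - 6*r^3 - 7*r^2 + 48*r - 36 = (r - 6)*(r - 2)*(r - 1)*(r + 3)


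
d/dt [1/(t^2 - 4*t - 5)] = 2*(2 - t)/(-t^2 + 4*t + 5)^2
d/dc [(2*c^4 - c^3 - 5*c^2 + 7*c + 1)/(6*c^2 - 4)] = (12*c^5 - 3*c^4 - 16*c^3 - 15*c^2 + 14*c - 14)/(2*(9*c^4 - 12*c^2 + 4))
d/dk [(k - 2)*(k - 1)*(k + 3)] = 3*k^2 - 7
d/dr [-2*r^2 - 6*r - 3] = -4*r - 6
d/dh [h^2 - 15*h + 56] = 2*h - 15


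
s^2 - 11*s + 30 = (s - 6)*(s - 5)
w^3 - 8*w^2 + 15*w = w*(w - 5)*(w - 3)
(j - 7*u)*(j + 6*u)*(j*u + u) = j^3*u - j^2*u^2 + j^2*u - 42*j*u^3 - j*u^2 - 42*u^3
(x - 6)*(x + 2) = x^2 - 4*x - 12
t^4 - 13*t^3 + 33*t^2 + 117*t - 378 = (t - 7)*(t - 6)*(t - 3)*(t + 3)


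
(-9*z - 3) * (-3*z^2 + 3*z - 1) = 27*z^3 - 18*z^2 + 3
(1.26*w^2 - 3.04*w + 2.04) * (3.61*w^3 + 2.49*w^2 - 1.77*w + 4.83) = 4.5486*w^5 - 7.837*w^4 - 2.4354*w^3 + 16.5462*w^2 - 18.294*w + 9.8532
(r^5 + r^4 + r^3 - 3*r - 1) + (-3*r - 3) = r^5 + r^4 + r^3 - 6*r - 4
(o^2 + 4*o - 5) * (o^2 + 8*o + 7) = o^4 + 12*o^3 + 34*o^2 - 12*o - 35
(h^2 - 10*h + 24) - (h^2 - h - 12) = 36 - 9*h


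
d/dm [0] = 0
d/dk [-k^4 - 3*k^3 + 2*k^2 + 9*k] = -4*k^3 - 9*k^2 + 4*k + 9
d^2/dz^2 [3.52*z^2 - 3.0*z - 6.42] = 7.04000000000000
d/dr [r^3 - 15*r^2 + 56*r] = 3*r^2 - 30*r + 56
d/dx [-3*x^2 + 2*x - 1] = 2 - 6*x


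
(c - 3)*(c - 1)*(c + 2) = c^3 - 2*c^2 - 5*c + 6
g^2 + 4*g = g*(g + 4)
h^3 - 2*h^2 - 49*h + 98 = (h - 7)*(h - 2)*(h + 7)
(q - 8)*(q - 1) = q^2 - 9*q + 8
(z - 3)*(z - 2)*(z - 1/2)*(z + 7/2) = z^4 - 2*z^3 - 43*z^2/4 + 107*z/4 - 21/2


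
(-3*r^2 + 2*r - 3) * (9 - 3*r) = 9*r^3 - 33*r^2 + 27*r - 27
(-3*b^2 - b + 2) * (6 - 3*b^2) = 9*b^4 + 3*b^3 - 24*b^2 - 6*b + 12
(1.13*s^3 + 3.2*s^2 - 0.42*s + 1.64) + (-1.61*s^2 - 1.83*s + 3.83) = 1.13*s^3 + 1.59*s^2 - 2.25*s + 5.47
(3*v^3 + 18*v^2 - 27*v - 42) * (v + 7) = 3*v^4 + 39*v^3 + 99*v^2 - 231*v - 294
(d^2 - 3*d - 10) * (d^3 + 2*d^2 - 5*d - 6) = d^5 - d^4 - 21*d^3 - 11*d^2 + 68*d + 60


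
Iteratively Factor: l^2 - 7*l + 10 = (l - 2)*(l - 5)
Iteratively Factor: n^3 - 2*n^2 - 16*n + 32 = (n + 4)*(n^2 - 6*n + 8) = (n - 2)*(n + 4)*(n - 4)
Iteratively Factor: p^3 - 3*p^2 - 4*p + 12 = (p - 2)*(p^2 - p - 6) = (p - 3)*(p - 2)*(p + 2)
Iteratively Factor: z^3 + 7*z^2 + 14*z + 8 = (z + 1)*(z^2 + 6*z + 8) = (z + 1)*(z + 4)*(z + 2)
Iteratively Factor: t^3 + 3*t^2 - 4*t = (t)*(t^2 + 3*t - 4) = t*(t - 1)*(t + 4)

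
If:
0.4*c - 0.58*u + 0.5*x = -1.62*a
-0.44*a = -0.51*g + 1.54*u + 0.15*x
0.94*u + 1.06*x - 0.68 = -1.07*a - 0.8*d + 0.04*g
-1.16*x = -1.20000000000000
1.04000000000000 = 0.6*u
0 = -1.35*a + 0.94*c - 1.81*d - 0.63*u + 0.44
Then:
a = 1.64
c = -5.43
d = -4.41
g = 6.96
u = 1.73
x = 1.03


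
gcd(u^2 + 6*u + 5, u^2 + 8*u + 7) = u + 1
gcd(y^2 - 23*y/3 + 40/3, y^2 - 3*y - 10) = y - 5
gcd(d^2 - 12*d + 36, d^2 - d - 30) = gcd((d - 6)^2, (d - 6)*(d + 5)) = d - 6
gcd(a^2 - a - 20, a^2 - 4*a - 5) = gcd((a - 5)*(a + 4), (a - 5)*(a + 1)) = a - 5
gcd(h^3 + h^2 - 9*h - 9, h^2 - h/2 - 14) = 1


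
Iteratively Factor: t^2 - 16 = (t + 4)*(t - 4)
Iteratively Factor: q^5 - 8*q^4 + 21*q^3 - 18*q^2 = (q - 3)*(q^4 - 5*q^3 + 6*q^2) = q*(q - 3)*(q^3 - 5*q^2 + 6*q) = q*(q - 3)^2*(q^2 - 2*q) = q*(q - 3)^2*(q - 2)*(q)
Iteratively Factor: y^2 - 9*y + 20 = (y - 5)*(y - 4)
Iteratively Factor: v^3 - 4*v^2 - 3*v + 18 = (v - 3)*(v^2 - v - 6) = (v - 3)*(v + 2)*(v - 3)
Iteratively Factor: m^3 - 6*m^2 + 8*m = (m - 2)*(m^2 - 4*m) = m*(m - 2)*(m - 4)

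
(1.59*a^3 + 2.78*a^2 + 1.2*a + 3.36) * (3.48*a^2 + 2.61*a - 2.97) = 5.5332*a^5 + 13.8243*a^4 + 6.7095*a^3 + 6.5682*a^2 + 5.2056*a - 9.9792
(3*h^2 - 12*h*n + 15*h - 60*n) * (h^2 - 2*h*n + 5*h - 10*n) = 3*h^4 - 18*h^3*n + 30*h^3 + 24*h^2*n^2 - 180*h^2*n + 75*h^2 + 240*h*n^2 - 450*h*n + 600*n^2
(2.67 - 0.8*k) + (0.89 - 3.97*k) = 3.56 - 4.77*k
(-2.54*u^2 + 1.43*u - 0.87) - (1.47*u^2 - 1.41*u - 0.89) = -4.01*u^2 + 2.84*u + 0.02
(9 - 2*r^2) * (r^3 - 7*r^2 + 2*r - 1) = -2*r^5 + 14*r^4 + 5*r^3 - 61*r^2 + 18*r - 9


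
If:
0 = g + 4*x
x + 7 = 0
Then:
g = 28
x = -7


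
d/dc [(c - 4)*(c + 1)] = 2*c - 3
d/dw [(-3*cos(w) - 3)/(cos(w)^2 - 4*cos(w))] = 3*(-sin(w) + 4*sin(w)/cos(w)^2 - 2*tan(w))/(cos(w) - 4)^2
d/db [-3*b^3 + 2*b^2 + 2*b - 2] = -9*b^2 + 4*b + 2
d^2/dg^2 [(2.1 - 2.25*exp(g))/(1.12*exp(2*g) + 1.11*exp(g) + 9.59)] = (-2.8224*exp(4*g) + 13.33416*exp(3*g) + 152.83296*exp(2*g) - 63.684285*exp(g) - 229.282515)*exp(g)/(1.404928*exp(6*g) + 4.177152*exp(5*g) + 40.228944*exp(4*g) + 72.901359*exp(3*g) + 344.460333*exp(2*g) + 306.253773*exp(g) + 881.974079)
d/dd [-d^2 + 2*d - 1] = 2 - 2*d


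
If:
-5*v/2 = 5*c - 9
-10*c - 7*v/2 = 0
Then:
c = -21/5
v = 12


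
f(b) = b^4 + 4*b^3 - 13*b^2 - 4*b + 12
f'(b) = 4*b^3 + 12*b^2 - 26*b - 4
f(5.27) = 986.66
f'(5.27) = 777.71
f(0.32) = 9.53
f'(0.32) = -10.96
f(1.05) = -0.69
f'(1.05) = -13.44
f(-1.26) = -9.08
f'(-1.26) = 39.81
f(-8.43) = 1775.79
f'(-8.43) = -1328.35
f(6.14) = 1844.51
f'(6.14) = 1214.66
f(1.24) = -2.96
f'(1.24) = -10.16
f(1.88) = -2.40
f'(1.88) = 16.11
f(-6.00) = 0.00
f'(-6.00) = -280.00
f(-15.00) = 34272.00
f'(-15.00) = -10414.00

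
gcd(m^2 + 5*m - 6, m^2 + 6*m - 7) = m - 1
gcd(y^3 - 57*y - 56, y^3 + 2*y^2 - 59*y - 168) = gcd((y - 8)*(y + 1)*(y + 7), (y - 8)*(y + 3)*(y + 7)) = y^2 - y - 56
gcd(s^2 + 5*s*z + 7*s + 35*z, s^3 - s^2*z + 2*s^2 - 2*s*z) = 1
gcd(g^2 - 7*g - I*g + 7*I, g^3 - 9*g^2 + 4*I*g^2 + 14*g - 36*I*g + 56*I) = g - 7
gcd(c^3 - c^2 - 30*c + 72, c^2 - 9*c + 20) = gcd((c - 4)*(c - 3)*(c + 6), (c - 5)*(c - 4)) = c - 4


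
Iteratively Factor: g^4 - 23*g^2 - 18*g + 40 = (g + 2)*(g^3 - 2*g^2 - 19*g + 20) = (g - 1)*(g + 2)*(g^2 - g - 20) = (g - 5)*(g - 1)*(g + 2)*(g + 4)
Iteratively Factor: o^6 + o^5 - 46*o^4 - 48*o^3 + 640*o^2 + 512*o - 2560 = (o - 2)*(o^5 + 3*o^4 - 40*o^3 - 128*o^2 + 384*o + 1280) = (o - 5)*(o - 2)*(o^4 + 8*o^3 - 128*o - 256) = (o - 5)*(o - 2)*(o + 4)*(o^3 + 4*o^2 - 16*o - 64) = (o - 5)*(o - 4)*(o - 2)*(o + 4)*(o^2 + 8*o + 16) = (o - 5)*(o - 4)*(o - 2)*(o + 4)^2*(o + 4)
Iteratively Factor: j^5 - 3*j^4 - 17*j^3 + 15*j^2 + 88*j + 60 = (j - 5)*(j^4 + 2*j^3 - 7*j^2 - 20*j - 12) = (j - 5)*(j + 2)*(j^3 - 7*j - 6) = (j - 5)*(j + 2)^2*(j^2 - 2*j - 3) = (j - 5)*(j + 1)*(j + 2)^2*(j - 3)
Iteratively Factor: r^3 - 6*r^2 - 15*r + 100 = (r - 5)*(r^2 - r - 20) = (r - 5)*(r + 4)*(r - 5)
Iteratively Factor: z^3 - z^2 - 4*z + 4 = (z - 2)*(z^2 + z - 2) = (z - 2)*(z + 2)*(z - 1)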